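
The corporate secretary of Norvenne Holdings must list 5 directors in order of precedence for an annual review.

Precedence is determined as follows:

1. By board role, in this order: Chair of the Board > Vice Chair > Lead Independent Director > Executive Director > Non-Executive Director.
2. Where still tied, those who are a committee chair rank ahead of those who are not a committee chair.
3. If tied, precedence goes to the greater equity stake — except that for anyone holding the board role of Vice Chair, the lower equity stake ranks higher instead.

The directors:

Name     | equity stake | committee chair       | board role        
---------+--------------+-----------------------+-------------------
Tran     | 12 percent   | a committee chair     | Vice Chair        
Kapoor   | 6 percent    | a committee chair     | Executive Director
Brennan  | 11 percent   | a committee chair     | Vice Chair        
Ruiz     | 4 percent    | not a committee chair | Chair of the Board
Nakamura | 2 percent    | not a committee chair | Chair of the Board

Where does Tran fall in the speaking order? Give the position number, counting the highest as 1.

By board role: Ruiz and Nakamura (Chair of the Board); then Brennan and Tran (Vice Chair); then Kapoor (Executive Director).
Ruiz and Nakamura are each not a committee chair, so the next rule applies.
Among Ruiz and Nakamura, by equity stake (higher first): Ruiz (4 percent) before Nakamura (2 percent).
Brennan and Tran are each a committee chair, so the next rule applies.
Among Brennan and Tran, by equity stake (lower first) (reversed rule for this group): Brennan (11 percent) before Tran (12 percent).
Order: Ruiz, Nakamura, Brennan, Tran, Kapoor. So position 4.

4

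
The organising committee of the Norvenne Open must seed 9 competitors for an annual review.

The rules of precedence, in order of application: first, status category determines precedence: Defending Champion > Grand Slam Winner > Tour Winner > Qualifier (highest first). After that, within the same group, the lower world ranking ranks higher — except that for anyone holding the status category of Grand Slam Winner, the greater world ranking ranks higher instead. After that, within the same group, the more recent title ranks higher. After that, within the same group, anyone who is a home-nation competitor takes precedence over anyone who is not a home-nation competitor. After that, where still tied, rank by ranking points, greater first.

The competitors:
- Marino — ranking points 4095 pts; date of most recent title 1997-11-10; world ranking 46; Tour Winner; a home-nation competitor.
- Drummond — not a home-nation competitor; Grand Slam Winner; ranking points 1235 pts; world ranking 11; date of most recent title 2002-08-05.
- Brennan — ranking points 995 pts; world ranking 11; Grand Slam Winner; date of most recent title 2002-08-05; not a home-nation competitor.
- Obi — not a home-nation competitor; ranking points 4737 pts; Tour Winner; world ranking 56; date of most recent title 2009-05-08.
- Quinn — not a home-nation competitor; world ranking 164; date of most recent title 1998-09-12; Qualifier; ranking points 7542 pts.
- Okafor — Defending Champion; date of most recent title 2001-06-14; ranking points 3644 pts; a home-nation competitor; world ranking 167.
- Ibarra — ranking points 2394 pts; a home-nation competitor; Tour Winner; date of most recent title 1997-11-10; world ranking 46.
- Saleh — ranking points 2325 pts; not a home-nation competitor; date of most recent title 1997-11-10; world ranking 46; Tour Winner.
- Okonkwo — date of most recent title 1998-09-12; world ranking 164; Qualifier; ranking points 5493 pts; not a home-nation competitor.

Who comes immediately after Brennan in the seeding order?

By status category: Okafor (Defending Champion); then Drummond and Brennan (Grand Slam Winner); then Marino, Ibarra, Saleh and Obi (Tour Winner); then Quinn and Okonkwo (Qualifier).
Drummond and Brennan both have world ranking 11, so the next rule applies.
Drummond and Brennan both have date of most recent title 2002-08-05, so the next rule applies.
Drummond and Brennan are each not a home-nation competitor, so the next rule applies.
Among Drummond and Brennan, by ranking points (higher first): Drummond (1235 pts) before Brennan (995 pts).
Among Marino, Ibarra, Saleh and Obi, by world ranking (lower first): Marino, Ibarra and Saleh (46) before Obi (56).
Marino, Ibarra and Saleh all have date of most recent title 1997-11-10, so the next rule applies.
Among Marino, Ibarra and Saleh, a home-nation competitor before not a home-nation competitor: Marino and Ibarra (a home-nation competitor) before Saleh (not a home-nation competitor).
Among Marino and Ibarra, by ranking points (higher first): Marino (4095 pts) before Ibarra (2394 pts).
Quinn and Okonkwo both have world ranking 164, so the next rule applies.
Quinn and Okonkwo both have date of most recent title 1998-09-12, so the next rule applies.
Quinn and Okonkwo are each not a home-nation competitor, so the next rule applies.
Among Quinn and Okonkwo, by ranking points (higher first): Quinn (7542 pts) before Okonkwo (5493 pts).
Order: Okafor, Drummond, Brennan, Marino, Ibarra, Saleh, Obi, Quinn, Okonkwo.

Marino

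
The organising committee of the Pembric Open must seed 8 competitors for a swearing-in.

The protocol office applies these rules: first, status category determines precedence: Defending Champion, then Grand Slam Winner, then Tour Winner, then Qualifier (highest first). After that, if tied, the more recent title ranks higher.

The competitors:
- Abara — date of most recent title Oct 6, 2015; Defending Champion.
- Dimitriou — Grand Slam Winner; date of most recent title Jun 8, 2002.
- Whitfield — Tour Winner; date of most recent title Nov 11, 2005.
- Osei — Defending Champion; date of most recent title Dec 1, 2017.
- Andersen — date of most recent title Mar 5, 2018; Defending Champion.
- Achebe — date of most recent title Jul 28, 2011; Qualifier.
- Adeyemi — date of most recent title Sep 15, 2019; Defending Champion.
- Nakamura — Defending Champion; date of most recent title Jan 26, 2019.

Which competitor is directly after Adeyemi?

By status category: Adeyemi, Nakamura, Andersen, Osei and Abara (Defending Champion); then Dimitriou (Grand Slam Winner); then Whitfield (Tour Winner); then Achebe (Qualifier).
Among Adeyemi, Nakamura, Andersen, Osei and Abara, by date of most recent title (later first): Adeyemi (Sep 15, 2019) before Nakamura (Jan 26, 2019) before Andersen (Mar 5, 2018) before Osei (Dec 1, 2017) before Abara (Oct 6, 2015).
Order: Adeyemi, Nakamura, Andersen, Osei, Abara, Dimitriou, Whitfield, Achebe.

Nakamura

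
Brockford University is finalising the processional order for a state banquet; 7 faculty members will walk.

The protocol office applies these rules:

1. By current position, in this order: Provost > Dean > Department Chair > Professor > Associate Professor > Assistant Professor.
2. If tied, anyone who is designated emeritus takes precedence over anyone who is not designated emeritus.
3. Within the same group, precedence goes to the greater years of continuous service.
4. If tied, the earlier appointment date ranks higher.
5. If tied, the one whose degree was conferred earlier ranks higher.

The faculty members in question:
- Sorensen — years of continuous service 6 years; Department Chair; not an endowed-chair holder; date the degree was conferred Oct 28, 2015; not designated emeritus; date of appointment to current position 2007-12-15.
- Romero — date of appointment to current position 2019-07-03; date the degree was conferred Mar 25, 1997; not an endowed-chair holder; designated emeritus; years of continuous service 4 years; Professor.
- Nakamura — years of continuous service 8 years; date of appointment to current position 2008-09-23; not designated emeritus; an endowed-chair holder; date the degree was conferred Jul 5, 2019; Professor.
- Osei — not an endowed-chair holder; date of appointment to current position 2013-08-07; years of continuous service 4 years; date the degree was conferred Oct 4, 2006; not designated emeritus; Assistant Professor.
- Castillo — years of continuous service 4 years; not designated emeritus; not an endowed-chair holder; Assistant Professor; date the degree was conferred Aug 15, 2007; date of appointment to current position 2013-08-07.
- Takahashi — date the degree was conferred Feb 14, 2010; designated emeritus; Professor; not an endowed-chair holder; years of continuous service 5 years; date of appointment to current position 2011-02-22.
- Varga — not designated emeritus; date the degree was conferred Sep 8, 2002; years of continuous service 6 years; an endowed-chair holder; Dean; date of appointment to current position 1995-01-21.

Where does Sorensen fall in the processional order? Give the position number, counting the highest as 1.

2

By current position: Varga (Dean); then Sorensen (Department Chair); then Takahashi, Romero and Nakamura (Professor); then Osei and Castillo (Assistant Professor).
Among Takahashi, Romero and Nakamura, designated emeritus before not designated emeritus: Takahashi and Romero (designated emeritus) before Nakamura (not designated emeritus).
Among Takahashi and Romero, by years of continuous service (higher first): Takahashi (5 years) before Romero (4 years).
Osei and Castillo are each not designated emeritus, so the next rule applies.
Osei and Castillo both have years of continuous service 4 years, so the next rule applies.
Osei and Castillo both have date of appointment to current position 2013-08-07, so the next rule applies.
Among Osei and Castillo, by date the degree was conferred (earlier first): Osei (Oct 4, 2006) before Castillo (Aug 15, 2007).
Order: Varga, Sorensen, Takahashi, Romero, Nakamura, Osei, Castillo. So position 2.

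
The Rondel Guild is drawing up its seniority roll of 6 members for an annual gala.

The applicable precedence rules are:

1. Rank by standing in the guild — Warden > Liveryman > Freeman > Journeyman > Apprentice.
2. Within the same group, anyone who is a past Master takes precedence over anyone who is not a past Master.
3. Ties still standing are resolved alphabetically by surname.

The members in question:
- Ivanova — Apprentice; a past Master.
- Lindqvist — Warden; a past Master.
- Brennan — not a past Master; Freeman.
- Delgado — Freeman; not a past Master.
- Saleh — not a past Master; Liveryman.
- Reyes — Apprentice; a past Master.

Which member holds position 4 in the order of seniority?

By standing in the guild: Lindqvist (Warden); then Saleh (Liveryman); then Brennan and Delgado (Freeman); then Ivanova and Reyes (Apprentice).
Brennan and Delgado are each not a past Master, so the next rule applies.
Among Brennan and Delgado, alphabetically by surname: Brennan before Delgado.
Ivanova and Reyes are each a past Master, so the next rule applies.
Among Ivanova and Reyes, alphabetically by surname: Ivanova before Reyes.
Order: Lindqvist, Saleh, Brennan, Delgado, Ivanova, Reyes.

Delgado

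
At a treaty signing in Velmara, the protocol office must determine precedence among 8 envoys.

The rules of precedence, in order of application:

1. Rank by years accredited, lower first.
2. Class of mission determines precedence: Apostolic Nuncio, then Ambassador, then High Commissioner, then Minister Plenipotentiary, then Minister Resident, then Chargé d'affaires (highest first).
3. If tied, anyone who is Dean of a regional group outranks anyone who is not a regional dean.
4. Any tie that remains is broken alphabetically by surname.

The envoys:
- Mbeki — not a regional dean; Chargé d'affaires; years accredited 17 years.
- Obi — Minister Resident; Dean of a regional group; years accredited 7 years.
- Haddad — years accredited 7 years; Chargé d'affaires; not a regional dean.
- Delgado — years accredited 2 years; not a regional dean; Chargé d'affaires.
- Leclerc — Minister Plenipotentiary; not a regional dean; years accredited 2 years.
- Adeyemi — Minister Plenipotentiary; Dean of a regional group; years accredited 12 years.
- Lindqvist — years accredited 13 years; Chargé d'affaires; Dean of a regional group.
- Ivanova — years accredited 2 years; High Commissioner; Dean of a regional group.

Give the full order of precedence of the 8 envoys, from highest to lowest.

Ivanova, Leclerc, Delgado, Obi, Haddad, Adeyemi, Lindqvist, Mbeki

By years accredited (lower first): Ivanova, Leclerc and Delgado (each 2 years); then Obi and Haddad (both 7 years); then Adeyemi (12 years); then Lindqvist (13 years); then Mbeki (17 years).
Among Ivanova, Leclerc and Delgado, by class of mission: Ivanova (High Commissioner) before Leclerc (Minister Plenipotentiary) before Delgado (Chargé d'affaires).
Among Obi and Haddad, by class of mission: Obi (Minister Resident) before Haddad (Chargé d'affaires).
Full order: Ivanova, Leclerc, Delgado, Obi, Haddad, Adeyemi, Lindqvist, Mbeki.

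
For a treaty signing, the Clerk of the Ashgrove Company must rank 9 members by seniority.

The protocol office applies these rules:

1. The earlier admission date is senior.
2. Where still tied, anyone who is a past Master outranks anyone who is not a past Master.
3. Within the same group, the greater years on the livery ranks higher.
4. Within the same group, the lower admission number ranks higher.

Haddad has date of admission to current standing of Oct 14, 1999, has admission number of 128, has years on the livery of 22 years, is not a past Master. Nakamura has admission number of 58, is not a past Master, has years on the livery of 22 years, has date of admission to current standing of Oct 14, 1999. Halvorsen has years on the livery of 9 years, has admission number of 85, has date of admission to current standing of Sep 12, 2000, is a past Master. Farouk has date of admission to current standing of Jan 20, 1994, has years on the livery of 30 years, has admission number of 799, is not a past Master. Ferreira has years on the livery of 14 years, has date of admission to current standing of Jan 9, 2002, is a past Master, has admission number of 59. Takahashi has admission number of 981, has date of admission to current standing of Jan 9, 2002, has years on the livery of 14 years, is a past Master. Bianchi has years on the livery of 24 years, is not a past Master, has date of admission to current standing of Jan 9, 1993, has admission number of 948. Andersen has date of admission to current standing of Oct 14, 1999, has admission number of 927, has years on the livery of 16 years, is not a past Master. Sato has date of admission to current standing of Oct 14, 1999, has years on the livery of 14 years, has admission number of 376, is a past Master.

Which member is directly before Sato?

By date of admission to current standing (earlier first): Bianchi (Jan 9, 1993); then Farouk (Jan 20, 1994); then Sato, Nakamura, Haddad and Andersen (each Oct 14, 1999); then Halvorsen (Sep 12, 2000); then Ferreira and Takahashi (both Jan 9, 2002).
Among Sato, Nakamura, Haddad and Andersen, a past Master before not a past Master: Sato (a past Master) before Nakamura, Haddad and Andersen (not a past Master).
Among Nakamura, Haddad and Andersen, by years on the livery (higher first): Nakamura and Haddad (22 years) before Andersen (16 years).
Among Nakamura and Haddad, by admission number (lower first): Nakamura (58) before Haddad (128).
Ferreira and Takahashi are each a past Master, so the next rule applies.
Ferreira and Takahashi both have years on the livery 14 years, so the next rule applies.
Among Ferreira and Takahashi, by admission number (lower first): Ferreira (59) before Takahashi (981).
Order: Bianchi, Farouk, Sato, Nakamura, Haddad, Andersen, Halvorsen, Ferreira, Takahashi.

Farouk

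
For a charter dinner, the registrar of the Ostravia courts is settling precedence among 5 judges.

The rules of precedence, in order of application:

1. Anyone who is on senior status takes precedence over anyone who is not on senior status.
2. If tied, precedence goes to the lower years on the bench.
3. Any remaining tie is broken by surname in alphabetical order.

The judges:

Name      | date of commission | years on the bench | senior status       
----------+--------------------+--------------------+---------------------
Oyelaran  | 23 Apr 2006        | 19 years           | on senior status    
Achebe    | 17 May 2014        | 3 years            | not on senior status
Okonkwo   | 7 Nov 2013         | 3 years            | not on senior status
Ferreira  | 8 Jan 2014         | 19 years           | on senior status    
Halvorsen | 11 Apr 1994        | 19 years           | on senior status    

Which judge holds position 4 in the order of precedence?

Achebe

By the first rule: Ferreira, Halvorsen and Oyelaran (each on senior status); then Achebe and Okonkwo (both not on senior status).
Ferreira, Halvorsen and Oyelaran all have years on the bench 19 years, so the next rule applies.
Among Ferreira, Halvorsen and Oyelaran, alphabetically by surname: Ferreira before Halvorsen before Oyelaran.
Achebe and Okonkwo both have years on the bench 3 years, so the next rule applies.
Among Achebe and Okonkwo, alphabetically by surname: Achebe before Okonkwo.
Order: Ferreira, Halvorsen, Oyelaran, Achebe, Okonkwo.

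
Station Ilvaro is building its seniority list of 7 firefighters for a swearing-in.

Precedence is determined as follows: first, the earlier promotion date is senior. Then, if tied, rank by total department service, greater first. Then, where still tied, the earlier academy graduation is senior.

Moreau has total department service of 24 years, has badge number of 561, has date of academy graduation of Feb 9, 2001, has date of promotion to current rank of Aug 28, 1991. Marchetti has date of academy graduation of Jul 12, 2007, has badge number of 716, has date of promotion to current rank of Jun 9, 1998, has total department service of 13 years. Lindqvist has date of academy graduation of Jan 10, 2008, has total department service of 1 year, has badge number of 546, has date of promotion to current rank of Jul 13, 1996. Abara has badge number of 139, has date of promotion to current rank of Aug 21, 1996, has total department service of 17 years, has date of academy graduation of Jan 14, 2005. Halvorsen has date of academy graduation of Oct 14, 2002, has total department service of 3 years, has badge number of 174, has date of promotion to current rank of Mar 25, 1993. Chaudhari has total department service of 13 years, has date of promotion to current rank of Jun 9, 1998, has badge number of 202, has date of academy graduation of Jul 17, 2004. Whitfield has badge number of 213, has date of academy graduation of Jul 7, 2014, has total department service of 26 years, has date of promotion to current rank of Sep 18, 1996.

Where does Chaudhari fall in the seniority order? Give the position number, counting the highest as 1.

6

By date of promotion to current rank (earlier first): Moreau (Aug 28, 1991); then Halvorsen (Mar 25, 1993); then Lindqvist (Jul 13, 1996); then Abara (Aug 21, 1996); then Whitfield (Sep 18, 1996); then Chaudhari and Marchetti (both Jun 9, 1998).
Chaudhari and Marchetti both have total department service 13 years, so the next rule applies.
Among Chaudhari and Marchetti, by date of academy graduation (earlier first): Chaudhari (Jul 17, 2004) before Marchetti (Jul 12, 2007).
Order: Moreau, Halvorsen, Lindqvist, Abara, Whitfield, Chaudhari, Marchetti. So position 6.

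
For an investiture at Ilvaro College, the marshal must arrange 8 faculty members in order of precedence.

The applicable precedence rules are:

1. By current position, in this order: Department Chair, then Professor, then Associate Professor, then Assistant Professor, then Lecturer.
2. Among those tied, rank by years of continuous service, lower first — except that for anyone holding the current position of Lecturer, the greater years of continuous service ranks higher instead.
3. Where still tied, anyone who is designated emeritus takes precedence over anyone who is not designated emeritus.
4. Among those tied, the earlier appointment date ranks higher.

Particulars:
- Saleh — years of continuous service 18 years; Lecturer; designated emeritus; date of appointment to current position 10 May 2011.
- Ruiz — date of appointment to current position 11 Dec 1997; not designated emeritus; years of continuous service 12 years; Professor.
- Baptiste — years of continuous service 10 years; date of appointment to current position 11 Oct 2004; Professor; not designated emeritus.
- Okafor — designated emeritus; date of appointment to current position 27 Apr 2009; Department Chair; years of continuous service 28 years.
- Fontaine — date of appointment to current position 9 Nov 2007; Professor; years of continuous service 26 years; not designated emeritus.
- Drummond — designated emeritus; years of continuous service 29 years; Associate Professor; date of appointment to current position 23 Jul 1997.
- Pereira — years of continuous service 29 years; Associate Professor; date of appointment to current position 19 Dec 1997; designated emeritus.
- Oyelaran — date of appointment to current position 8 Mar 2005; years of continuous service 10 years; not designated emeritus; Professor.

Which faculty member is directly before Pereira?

By current position: Okafor (Department Chair); then Baptiste, Oyelaran, Ruiz and Fontaine (Professor); then Drummond and Pereira (Associate Professor); then Saleh (Lecturer).
Among Baptiste, Oyelaran, Ruiz and Fontaine, by years of continuous service (lower first): Baptiste and Oyelaran (10 years) before Ruiz (12 years) before Fontaine (26 years).
Baptiste and Oyelaran are each not designated emeritus, so the next rule applies.
Among Baptiste and Oyelaran, by date of appointment to current position (earlier first): Baptiste (11 Oct 2004) before Oyelaran (8 Mar 2005).
Drummond and Pereira both have years of continuous service 29 years, so the next rule applies.
Drummond and Pereira are each designated emeritus, so the next rule applies.
Among Drummond and Pereira, by date of appointment to current position (earlier first): Drummond (23 Jul 1997) before Pereira (19 Dec 1997).
Order: Okafor, Baptiste, Oyelaran, Ruiz, Fontaine, Drummond, Pereira, Saleh.

Drummond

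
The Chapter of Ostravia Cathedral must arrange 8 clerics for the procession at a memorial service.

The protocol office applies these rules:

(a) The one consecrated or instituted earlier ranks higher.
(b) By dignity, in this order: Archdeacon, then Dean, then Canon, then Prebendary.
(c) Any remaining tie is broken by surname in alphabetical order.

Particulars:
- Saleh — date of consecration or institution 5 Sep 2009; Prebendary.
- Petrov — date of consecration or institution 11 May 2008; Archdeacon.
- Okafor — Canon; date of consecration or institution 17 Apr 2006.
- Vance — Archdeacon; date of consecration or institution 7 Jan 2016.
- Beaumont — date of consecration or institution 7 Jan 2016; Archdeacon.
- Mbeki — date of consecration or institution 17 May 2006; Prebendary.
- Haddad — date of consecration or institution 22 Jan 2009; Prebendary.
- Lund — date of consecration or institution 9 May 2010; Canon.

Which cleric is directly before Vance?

Beaumont

By date of consecration or institution (earlier first): Okafor (17 Apr 2006); then Mbeki (17 May 2006); then Petrov (11 May 2008); then Haddad (22 Jan 2009); then Saleh (5 Sep 2009); then Lund (9 May 2010); then Beaumont and Vance (both 7 Jan 2016).
Beaumont and Vance are each Archdeacon, so the next rule applies.
Among Beaumont and Vance, alphabetically by surname: Beaumont before Vance.
Order: Okafor, Mbeki, Petrov, Haddad, Saleh, Lund, Beaumont, Vance.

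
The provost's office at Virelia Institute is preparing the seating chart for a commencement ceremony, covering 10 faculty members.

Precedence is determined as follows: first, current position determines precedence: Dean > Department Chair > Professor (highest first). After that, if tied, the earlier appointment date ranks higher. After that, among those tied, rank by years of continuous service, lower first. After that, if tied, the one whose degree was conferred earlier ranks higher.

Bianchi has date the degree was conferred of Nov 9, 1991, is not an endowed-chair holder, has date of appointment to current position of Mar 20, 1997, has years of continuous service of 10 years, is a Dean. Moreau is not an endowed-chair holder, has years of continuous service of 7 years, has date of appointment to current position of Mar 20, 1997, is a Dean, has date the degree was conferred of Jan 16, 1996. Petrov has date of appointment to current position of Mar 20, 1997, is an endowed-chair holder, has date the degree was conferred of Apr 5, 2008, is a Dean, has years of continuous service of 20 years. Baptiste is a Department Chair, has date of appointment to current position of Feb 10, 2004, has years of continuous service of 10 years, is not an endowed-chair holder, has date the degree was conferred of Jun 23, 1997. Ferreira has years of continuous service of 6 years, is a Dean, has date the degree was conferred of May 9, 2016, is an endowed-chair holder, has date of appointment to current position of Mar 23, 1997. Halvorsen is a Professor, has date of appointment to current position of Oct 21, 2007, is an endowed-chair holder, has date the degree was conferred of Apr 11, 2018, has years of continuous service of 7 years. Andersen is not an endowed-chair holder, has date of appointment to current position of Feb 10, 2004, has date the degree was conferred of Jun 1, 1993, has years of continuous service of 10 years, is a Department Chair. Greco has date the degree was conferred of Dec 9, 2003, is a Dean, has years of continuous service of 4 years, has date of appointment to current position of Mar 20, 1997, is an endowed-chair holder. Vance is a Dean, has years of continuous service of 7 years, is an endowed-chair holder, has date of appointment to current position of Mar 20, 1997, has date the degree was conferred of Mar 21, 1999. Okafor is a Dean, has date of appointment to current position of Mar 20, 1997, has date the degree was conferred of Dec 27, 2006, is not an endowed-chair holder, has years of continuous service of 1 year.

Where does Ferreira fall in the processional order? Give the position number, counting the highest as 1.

7

By current position: Okafor, Greco, Moreau, Vance, Bianchi, Petrov and Ferreira (Dean); then Andersen and Baptiste (Department Chair); then Halvorsen (Professor).
Among Okafor, Greco, Moreau, Vance, Bianchi, Petrov and Ferreira, by date of appointment to current position (earlier first): Okafor, Greco, Moreau, Vance, Bianchi and Petrov (Mar 20, 1997) before Ferreira (Mar 23, 1997).
Among Okafor, Greco, Moreau, Vance, Bianchi and Petrov, by years of continuous service (lower first): Okafor (1 year) before Greco (4 years) before Moreau and Vance (7 years) before Bianchi (10 years) before Petrov (20 years).
Among Moreau and Vance, by date the degree was conferred (earlier first): Moreau (Jan 16, 1996) before Vance (Mar 21, 1999).
Andersen and Baptiste both have date of appointment to current position Feb 10, 2004, so the next rule applies.
Andersen and Baptiste both have years of continuous service 10 years, so the next rule applies.
Among Andersen and Baptiste, by date the degree was conferred (earlier first): Andersen (Jun 1, 1993) before Baptiste (Jun 23, 1997).
Order: Okafor, Greco, Moreau, Vance, Bianchi, Petrov, Ferreira, Andersen, Baptiste, Halvorsen. So position 7.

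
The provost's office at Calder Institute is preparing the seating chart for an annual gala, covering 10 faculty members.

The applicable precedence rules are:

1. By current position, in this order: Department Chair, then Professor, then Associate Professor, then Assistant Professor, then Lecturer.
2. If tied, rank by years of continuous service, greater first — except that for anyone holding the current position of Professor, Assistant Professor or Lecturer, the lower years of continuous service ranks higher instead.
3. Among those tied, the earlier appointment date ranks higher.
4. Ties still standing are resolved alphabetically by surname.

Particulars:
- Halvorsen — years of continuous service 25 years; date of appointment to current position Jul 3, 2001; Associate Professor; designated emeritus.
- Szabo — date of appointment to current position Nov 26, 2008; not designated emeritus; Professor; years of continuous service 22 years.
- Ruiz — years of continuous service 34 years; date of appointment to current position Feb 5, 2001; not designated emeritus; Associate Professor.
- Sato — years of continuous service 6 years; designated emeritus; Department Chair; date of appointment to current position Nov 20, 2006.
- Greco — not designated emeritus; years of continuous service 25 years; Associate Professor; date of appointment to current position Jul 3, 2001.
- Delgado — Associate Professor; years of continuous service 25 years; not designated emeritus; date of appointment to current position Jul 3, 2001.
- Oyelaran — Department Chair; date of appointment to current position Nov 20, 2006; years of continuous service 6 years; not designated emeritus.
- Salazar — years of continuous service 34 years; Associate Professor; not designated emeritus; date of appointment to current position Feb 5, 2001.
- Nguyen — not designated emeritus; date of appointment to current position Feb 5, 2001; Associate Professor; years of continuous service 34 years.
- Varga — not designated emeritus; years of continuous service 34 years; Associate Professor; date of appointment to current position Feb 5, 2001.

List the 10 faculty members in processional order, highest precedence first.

By current position: Oyelaran and Sato (Department Chair); then Szabo (Professor); then Nguyen, Ruiz, Salazar, Varga, Delgado, Greco and Halvorsen (Associate Professor).
Oyelaran and Sato both have years of continuous service 6 years, so the next rule applies.
Oyelaran and Sato both have date of appointment to current position Nov 20, 2006, so the next rule applies.
Among Oyelaran and Sato, alphabetically by surname: Oyelaran before Sato.
Among Nguyen, Ruiz, Salazar, Varga, Delgado, Greco and Halvorsen, by years of continuous service (higher first): Nguyen, Ruiz, Salazar and Varga (34 years) before Delgado, Greco and Halvorsen (25 years).
Nguyen, Ruiz, Salazar and Varga all have date of appointment to current position Feb 5, 2001, so the next rule applies.
Among Nguyen, Ruiz, Salazar and Varga, alphabetically by surname: Nguyen before Ruiz before Salazar before Varga.
Delgado, Greco and Halvorsen all have date of appointment to current position Jul 3, 2001, so the next rule applies.
Among Delgado, Greco and Halvorsen, alphabetically by surname: Delgado before Greco before Halvorsen.
Full order: Oyelaran, Sato, Szabo, Nguyen, Ruiz, Salazar, Varga, Delgado, Greco, Halvorsen.

Oyelaran, Sato, Szabo, Nguyen, Ruiz, Salazar, Varga, Delgado, Greco, Halvorsen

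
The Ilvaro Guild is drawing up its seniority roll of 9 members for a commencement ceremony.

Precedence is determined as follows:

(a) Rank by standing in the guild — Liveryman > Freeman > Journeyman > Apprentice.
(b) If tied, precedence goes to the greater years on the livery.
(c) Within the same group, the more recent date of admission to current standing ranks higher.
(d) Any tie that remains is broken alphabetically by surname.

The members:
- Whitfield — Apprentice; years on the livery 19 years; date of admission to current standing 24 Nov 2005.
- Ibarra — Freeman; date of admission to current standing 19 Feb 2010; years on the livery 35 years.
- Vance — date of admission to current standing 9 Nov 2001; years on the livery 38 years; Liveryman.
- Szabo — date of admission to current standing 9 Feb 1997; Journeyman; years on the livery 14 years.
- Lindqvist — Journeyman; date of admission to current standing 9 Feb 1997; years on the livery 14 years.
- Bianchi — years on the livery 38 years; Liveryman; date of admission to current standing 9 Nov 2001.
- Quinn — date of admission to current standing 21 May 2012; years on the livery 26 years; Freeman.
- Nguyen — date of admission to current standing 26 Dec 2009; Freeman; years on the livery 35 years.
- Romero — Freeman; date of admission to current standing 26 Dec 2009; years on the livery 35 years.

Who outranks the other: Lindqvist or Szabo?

By standing in the guild: Bianchi and Vance (Liveryman); then Ibarra, Nguyen, Romero and Quinn (Freeman); then Lindqvist and Szabo (Journeyman); then Whitfield (Apprentice).
Bianchi and Vance both have years on the livery 38 years, so the next rule applies.
Bianchi and Vance both have date of admission to current standing 9 Nov 2001, so the next rule applies.
Among Bianchi and Vance, alphabetically by surname: Bianchi before Vance.
Among Ibarra, Nguyen, Romero and Quinn, by years on the livery (higher first): Ibarra, Nguyen and Romero (35 years) before Quinn (26 years).
Among Ibarra, Nguyen and Romero, by date of admission to current standing (later first): Ibarra (19 Feb 2010) before Nguyen and Romero (26 Dec 2009).
Among Nguyen and Romero, alphabetically by surname: Nguyen before Romero.
Lindqvist and Szabo both have years on the livery 14 years, so the next rule applies.
Lindqvist and Szabo both have date of admission to current standing 9 Feb 1997, so the next rule applies.
Among Lindqvist and Szabo, alphabetically by surname: Lindqvist before Szabo.
So Lindqvist takes precedence.

Lindqvist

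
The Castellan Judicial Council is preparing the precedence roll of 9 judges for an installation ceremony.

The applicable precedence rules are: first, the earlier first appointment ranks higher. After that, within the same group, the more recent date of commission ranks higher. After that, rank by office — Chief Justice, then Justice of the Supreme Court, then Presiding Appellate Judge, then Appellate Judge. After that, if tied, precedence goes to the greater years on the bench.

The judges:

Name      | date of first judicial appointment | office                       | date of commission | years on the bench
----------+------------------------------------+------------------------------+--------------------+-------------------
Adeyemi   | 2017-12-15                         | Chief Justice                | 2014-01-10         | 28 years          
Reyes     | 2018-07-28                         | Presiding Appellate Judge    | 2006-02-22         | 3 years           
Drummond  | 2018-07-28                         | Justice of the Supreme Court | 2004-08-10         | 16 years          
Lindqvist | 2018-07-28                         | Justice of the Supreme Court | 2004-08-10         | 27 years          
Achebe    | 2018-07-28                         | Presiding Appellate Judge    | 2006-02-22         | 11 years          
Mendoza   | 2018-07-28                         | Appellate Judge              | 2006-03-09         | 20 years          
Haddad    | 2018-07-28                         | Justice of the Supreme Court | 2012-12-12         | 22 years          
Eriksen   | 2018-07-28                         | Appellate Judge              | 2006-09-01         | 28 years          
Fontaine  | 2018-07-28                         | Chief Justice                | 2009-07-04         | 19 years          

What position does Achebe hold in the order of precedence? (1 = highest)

6

By date of first judicial appointment (earlier first): Adeyemi (2017-12-15); then Haddad, Fontaine, Eriksen, Mendoza, Achebe, Reyes, Lindqvist and Drummond (each 2018-07-28).
Among Haddad, Fontaine, Eriksen, Mendoza, Achebe, Reyes, Lindqvist and Drummond, by date of commission (later first): Haddad (2012-12-12) before Fontaine (2009-07-04) before Eriksen (2006-09-01) before Mendoza (2006-03-09) before Achebe and Reyes (2006-02-22) before Lindqvist and Drummond (2004-08-10).
Achebe and Reyes are each Presiding Appellate Judge, so the next rule applies.
Among Achebe and Reyes, by years on the bench (higher first): Achebe (11 years) before Reyes (3 years).
Lindqvist and Drummond are each Justice of the Supreme Court, so the next rule applies.
Among Lindqvist and Drummond, by years on the bench (higher first): Lindqvist (27 years) before Drummond (16 years).
Order: Adeyemi, Haddad, Fontaine, Eriksen, Mendoza, Achebe, Reyes, Lindqvist, Drummond. So position 6.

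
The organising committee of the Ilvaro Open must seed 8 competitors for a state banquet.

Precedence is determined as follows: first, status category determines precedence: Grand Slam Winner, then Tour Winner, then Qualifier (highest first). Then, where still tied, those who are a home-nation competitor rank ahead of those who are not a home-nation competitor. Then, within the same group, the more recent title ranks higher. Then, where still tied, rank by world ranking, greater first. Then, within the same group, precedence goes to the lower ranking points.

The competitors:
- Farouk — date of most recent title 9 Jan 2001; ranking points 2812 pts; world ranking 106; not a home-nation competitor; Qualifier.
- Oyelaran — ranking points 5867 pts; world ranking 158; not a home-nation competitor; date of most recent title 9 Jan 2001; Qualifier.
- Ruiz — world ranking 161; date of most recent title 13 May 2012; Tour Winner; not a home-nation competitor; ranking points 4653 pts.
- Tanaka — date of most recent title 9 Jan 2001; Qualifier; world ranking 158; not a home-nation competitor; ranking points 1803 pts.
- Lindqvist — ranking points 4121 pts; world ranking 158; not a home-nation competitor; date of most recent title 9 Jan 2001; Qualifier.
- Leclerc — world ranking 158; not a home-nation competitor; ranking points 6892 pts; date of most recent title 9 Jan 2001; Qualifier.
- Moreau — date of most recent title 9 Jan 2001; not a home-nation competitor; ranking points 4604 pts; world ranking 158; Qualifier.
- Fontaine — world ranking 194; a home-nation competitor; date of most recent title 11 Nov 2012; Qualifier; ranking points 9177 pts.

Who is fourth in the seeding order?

By status category: Ruiz (Tour Winner); then Fontaine, Tanaka, Lindqvist, Moreau, Oyelaran, Leclerc and Farouk (Qualifier).
Among Fontaine, Tanaka, Lindqvist, Moreau, Oyelaran, Leclerc and Farouk, a home-nation competitor before not a home-nation competitor: Fontaine (a home-nation competitor) before Tanaka, Lindqvist, Moreau, Oyelaran, Leclerc and Farouk (not a home-nation competitor).
Tanaka, Lindqvist, Moreau, Oyelaran, Leclerc and Farouk all have date of most recent title 9 Jan 2001, so the next rule applies.
Among Tanaka, Lindqvist, Moreau, Oyelaran, Leclerc and Farouk, by world ranking (higher first): Tanaka, Lindqvist, Moreau, Oyelaran and Leclerc (158) before Farouk (106).
Among Tanaka, Lindqvist, Moreau, Oyelaran and Leclerc, by ranking points (lower first): Tanaka (1803 pts) before Lindqvist (4121 pts) before Moreau (4604 pts) before Oyelaran (5867 pts) before Leclerc (6892 pts).
Order: Ruiz, Fontaine, Tanaka, Lindqvist, Moreau, Oyelaran, Leclerc, Farouk.

Lindqvist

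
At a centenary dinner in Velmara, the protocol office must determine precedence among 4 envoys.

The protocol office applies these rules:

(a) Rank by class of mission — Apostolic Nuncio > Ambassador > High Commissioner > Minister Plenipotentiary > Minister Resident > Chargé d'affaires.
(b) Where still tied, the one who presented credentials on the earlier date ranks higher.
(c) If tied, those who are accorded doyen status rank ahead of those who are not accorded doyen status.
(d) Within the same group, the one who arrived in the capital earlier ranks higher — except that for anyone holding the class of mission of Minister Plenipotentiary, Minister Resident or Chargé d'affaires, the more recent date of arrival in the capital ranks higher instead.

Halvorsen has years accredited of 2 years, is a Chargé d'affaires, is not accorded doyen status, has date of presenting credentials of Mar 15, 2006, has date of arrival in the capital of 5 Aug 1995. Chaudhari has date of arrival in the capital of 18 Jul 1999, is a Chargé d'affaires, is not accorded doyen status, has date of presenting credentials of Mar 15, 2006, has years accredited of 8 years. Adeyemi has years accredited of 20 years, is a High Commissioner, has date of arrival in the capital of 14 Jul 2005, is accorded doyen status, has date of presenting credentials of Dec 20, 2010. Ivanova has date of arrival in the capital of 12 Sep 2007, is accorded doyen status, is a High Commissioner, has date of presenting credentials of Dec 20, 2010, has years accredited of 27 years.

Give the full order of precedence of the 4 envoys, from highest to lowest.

By class of mission: Adeyemi and Ivanova (High Commissioner); then Chaudhari and Halvorsen (Chargé d'affaires).
Adeyemi and Ivanova both have date of presenting credentials Dec 20, 2010, so the next rule applies.
Adeyemi and Ivanova are each accorded doyen status, so the next rule applies.
Among Adeyemi and Ivanova, by date of arrival in the capital (earlier first): Adeyemi (14 Jul 2005) before Ivanova (12 Sep 2007).
Chaudhari and Halvorsen both have date of presenting credentials Mar 15, 2006, so the next rule applies.
Chaudhari and Halvorsen are each not accorded doyen status, so the next rule applies.
Among Chaudhari and Halvorsen, by date of arrival in the capital (later first) (reversed rule for this group): Chaudhari (18 Jul 1999) before Halvorsen (5 Aug 1995).
Full order: Adeyemi, Ivanova, Chaudhari, Halvorsen.

Adeyemi, Ivanova, Chaudhari, Halvorsen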